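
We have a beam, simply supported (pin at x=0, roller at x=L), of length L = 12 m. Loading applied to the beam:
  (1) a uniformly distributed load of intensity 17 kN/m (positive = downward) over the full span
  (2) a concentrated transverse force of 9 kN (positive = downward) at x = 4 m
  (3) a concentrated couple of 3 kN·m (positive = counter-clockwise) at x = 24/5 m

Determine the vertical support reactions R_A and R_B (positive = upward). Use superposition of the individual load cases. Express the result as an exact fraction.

Load 1 — uniform load w=17 kN/m over full span:
  R_A = wL/2 = 17·12/2 = 102 kN
  R_B = wL/2 = 17·12/2 = 102 kN
Load 2 — point force P=9 kN at a=4 m (b=L-a=8):
  R_A = Pb/L = 9·8/12 = 6 kN
  R_B = Pa/L = 9·4/12 = 3 kN
Load 3 — applied couple M₀=3 kN·m at a=24/5 m (b=L-a=36/5):
  R_A = M₀/L = 3/12 = 1/4 kN
  R_B = -M₀/L = -3/12 = -1/4 kN
Superposition: R_A = 433/4 kN, R_B = 419/4 kN

R_A = 433/4 kN, R_B = 419/4 kN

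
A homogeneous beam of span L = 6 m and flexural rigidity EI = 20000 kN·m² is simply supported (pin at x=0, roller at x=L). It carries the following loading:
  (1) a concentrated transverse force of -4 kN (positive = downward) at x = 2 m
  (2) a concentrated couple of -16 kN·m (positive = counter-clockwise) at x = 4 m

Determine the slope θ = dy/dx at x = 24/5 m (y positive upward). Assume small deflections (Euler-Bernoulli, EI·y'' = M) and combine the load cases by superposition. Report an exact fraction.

Load 1 — point force P=-4 kN at a=2 m (b=L-a=4):
  θ_1 = -Pa(2L²-6Lx+3x²+a²)/(6LEI)  [x>a] = -(-4)·2·(2·6²-6·6·(24/5)+3·(24/5)²+2²)/(6·6·20000) = -173/562500 rad
Load 2 — applied couple M₀=-16 kN·m at a=4 m (b=L-a=2):
  θ_2 = (M₀x²/(2L)-M₀(x-a)+C₁)/EI  [x>a] with C₁=M₀(3b²-L²)/(6L)=32/3 = ((-16)·(24/5)²/(2·6)-(-16)·((24/5)-4)+(32/3))/20000 = -17/46875 rad
Superposition: θ = Σ θ_i = -377/562500 rad ≈ -0.000670 rad

θ(24/5) = -377/562500 rad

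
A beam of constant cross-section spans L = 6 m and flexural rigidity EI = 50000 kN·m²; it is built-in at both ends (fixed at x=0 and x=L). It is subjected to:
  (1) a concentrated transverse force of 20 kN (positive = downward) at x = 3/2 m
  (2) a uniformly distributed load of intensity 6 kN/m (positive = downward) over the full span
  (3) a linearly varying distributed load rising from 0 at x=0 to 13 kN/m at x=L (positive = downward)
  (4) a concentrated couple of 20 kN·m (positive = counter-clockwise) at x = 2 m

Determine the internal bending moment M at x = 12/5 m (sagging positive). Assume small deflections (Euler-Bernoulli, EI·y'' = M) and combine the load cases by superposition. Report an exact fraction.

Load 1 — point force P=20 kN at a=3/2 m (b=L-a=9/2):
  M_1 = Pa²(a+3b)(L-x)/L³ - Pa²b/L²  [x>a] = 20·(3/2)²·((3/2)+3·(9/2))·(6-(12/5))/6³ - 20·(3/2)²·(9/2)/6² = 45/8 kN·m
Load 2 — uniform load w=6 kN/m over full span:
  M_2 = wLx/2 - wL²/12 - wx²/2 = 6·6·(12/5)/2 - 6·6²/12 - 6·(12/5)²/2 = 198/25 kN·m
Load 3 — triangular load w₀=13 kN/m (0→w₀ over full span):
  M_3 = 3w₀Lx/20 - w₀L²/30 - w₀x³/(6L) = 3·13·6·(12/5)/20 - 13·6²/30 - 13·(12/5)³/(6·6) = 936/125 kN·m
Load 4 — applied couple M₀=20 kN·m at a=2 m (b=L-a=4):
  M_4 = R_Ax - M_A - M₀  [x>a] with R_A=40/9, M_A=0 = (40/9)·(12/5) - 0 - 20 = -28/3 kN·m
Superposition: M = Σ M_i = 35099/3000 kN·m ≈ 11.699667 kN·m

M(12/5) = 35099/3000 kN·m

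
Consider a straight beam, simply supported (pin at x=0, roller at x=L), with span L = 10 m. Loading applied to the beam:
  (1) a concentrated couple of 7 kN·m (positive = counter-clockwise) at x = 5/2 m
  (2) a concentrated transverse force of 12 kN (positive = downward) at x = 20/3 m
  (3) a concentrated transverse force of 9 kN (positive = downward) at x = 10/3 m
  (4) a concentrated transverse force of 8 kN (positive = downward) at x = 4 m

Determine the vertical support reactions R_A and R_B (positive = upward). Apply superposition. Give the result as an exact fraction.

R_A = 31/2 kN, R_B = 27/2 kN

Load 1 — applied couple M₀=7 kN·m at a=5/2 m (b=L-a=15/2):
  R_A = M₀/L = 7/10 kN
  R_B = -M₀/L = -7/10 kN
Load 2 — point force P=12 kN at a=20/3 m (b=L-a=10/3):
  R_A = Pb/L = 12·(10/3)/10 = 4 kN
  R_B = Pa/L = 12·(20/3)/10 = 8 kN
Load 3 — point force P=9 kN at a=10/3 m (b=L-a=20/3):
  R_A = Pb/L = 9·(20/3)/10 = 6 kN
  R_B = Pa/L = 9·(10/3)/10 = 3 kN
Load 4 — point force P=8 kN at a=4 m (b=L-a=6):
  R_A = Pb/L = 8·6/10 = 24/5 kN
  R_B = Pa/L = 8·4/10 = 16/5 kN
Superposition: R_A = 31/2 kN, R_B = 27/2 kN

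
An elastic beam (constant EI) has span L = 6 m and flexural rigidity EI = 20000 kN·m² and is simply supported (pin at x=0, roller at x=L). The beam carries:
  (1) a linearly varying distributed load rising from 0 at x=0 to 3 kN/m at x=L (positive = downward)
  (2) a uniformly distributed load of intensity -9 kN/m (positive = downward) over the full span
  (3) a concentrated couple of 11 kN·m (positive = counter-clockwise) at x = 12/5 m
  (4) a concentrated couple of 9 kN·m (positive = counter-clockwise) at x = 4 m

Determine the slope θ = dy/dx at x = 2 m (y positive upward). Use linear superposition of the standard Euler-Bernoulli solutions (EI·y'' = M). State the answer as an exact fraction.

Load 1 — triangular load w₀=3 kN/m (0→w₀ over full span):
  θ_1 = -w₀(7L⁴-30L²x²+15x⁴)/(360LEI) = -3·(7·6⁴-30·6²·2²+15·2⁴)/(360·6·20000) = -13/37500 rad
Load 2 — uniform load w=-9 kN/m over full span:
  θ_2 = -w(L³-6Lx²+4x³)/(24EI) = -(-9)·(6³-6·6·2²+4·2³)/(24·20000) = 39/20000 rad
Load 3 — applied couple M₀=11 kN·m at a=12/5 m (b=L-a=18/5):
  θ_3 = (M₀x²/(2L)+C₁)/EI  [x≤a] with C₁=M₀(3b²-L²)/(6L)=22/25 = (11·2²/(2·6)+(22/25))/20000 = 341/1500000 rad
Load 4 — applied couple M₀=9 kN·m at a=4 m (b=L-a=2):
  θ_4 = (M₀x²/(2L)+C₁)/EI  [x≤a] with C₁=M₀(3b²-L²)/(6L)=-6 = (9·2²/(2·6)+(-6))/20000 = -3/20000 rad
Superposition: θ = Σ θ_i = 2521/1500000 rad ≈ 0.001681 rad

θ(2) = 2521/1500000 rad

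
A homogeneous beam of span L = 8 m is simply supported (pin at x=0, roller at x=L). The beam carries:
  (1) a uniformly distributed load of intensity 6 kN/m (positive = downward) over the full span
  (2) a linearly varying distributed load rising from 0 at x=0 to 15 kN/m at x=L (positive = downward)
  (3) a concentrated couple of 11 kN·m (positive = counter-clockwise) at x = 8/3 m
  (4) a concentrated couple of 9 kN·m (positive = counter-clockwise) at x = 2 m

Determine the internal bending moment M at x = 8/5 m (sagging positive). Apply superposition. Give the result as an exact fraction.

M(8/5) = 1636/25 kN·m

Load 1 — uniform load w=6 kN/m over full span:
  M_1 = wx(L-x)/2 = 6·(8/5)·(8-(8/5))/2 = 768/25 kN·m
Load 2 — triangular load w₀=15 kN/m (0→w₀ over full span):
  M_2 = w₀Lx/6 - w₀x³/(6L) = 15·8·(8/5)/6 - 15·(8/5)³/(6·8) = 768/25 kN·m
Load 3 — applied couple M₀=11 kN·m at a=8/3 m (b=L-a=16/3):
  M_3 = M₀x/L  [x≤a] = 11·(8/5)/8 = 11/5 kN·m
Load 4 — applied couple M₀=9 kN·m at a=2 m (b=L-a=6):
  M_4 = M₀x/L  [x≤a] = 9·(8/5)/8 = 9/5 kN·m
Superposition: M = Σ M_i = 1636/25 kN·m ≈ 65.440000 kN·m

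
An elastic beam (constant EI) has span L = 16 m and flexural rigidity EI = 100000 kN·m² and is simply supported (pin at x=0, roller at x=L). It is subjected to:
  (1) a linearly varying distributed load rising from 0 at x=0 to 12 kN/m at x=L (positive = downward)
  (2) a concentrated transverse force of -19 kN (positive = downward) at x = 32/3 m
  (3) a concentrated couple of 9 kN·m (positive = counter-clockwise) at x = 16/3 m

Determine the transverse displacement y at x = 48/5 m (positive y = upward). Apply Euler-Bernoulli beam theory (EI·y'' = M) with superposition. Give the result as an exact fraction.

Load 1 — triangular load w₀=12 kN/m (0→w₀ over full span):
  y_1 = -w₀x(7L⁴-10L²x²+3x⁴)/(360LEI) = -12·(48/5)·(7·16⁴-10·16²·(48/5)²+3·(48/5)⁴)/(360·16·100000) = -2424832/48828125 m
Load 2 — point force P=-19 kN at a=32/3 m (b=L-a=16/3):
  y_2 = -Pbx(L²-b²-x²)/(6LEI)  [x≤a] = -(-19)·(16/3)·(48/5)·(16²-(16/3)²-(48/5)²)/(6·16·100000) = 144704/10546875 m
Load 3 — applied couple M₀=9 kN·m at a=16/3 m (b=L-a=32/3):
  y_3 = (M₀x³/(6L)-M₀(x-a)²/2+C₁x)/EI  [x>a] with C₁=M₀(3b²-L²)/(6L)=8 = (9·(48/5)³/(6·16)-9·((48/5)-(16/3))²/2+8·(48/5))/100000 = 304/390625 m
Superposition: y = Σ y_i = -46356464/1318359375 m ≈ -0.035162 m

y(48/5) = -46356464/1318359375 m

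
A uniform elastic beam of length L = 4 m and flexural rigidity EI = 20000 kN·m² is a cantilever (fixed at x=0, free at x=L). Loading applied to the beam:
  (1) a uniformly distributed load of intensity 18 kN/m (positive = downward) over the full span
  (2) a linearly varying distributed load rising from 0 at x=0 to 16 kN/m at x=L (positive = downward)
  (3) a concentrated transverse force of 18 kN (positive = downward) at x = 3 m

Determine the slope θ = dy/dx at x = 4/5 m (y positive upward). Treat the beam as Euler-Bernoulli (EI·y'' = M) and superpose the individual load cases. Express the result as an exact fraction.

Load 1 — uniform load w=18 kN/m over full span:
  θ_1 = -wx(x²-3Lx+3L²)/(6EI) = -18·(4/5)·((4/5)²-3·4·(4/5)+3·4²)/(6·20000) = -366/78125 rad
Load 2 — triangular load w₀=16 kN/m (0→w₀ over full span):
  θ_2 = (w₀Lx²/4-w₀L²x/3-w₀x⁴/(24L))/EI = (16·4·(4/5)²/4-16·4²·(4/5)/3-16·(4/5)⁴/(24·4))/20000 = -3404/1171875 rad
Load 3 — point force P=18 kN at a=3 m (b=L-a=1):
  θ_3 = -Px(2a-x)/(2EI)  [x≤a] = -18·(4/5)·(2·3-(4/5))/(2·20000) = -117/62500 rad
Superposition: θ = Σ θ_i = -44351/4687500 rad ≈ -0.009462 rad

θ(4/5) = -44351/4687500 rad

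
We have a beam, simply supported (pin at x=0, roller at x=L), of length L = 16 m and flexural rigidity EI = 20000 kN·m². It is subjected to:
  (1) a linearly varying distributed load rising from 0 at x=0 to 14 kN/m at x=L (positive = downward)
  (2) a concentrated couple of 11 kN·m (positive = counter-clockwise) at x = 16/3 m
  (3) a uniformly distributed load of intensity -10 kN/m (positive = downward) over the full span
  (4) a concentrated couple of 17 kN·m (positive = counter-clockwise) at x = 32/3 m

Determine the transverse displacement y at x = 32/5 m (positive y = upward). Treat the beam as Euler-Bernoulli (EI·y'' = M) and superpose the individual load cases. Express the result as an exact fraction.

Load 1 — triangular load w₀=14 kN/m (0→w₀ over full span):
  y_1 = -w₀x(7L⁴-10L²x²+3x⁴)/(360LEI) = -14·(32/5)·(7·16⁴-10·16²·(32/5)²+3·(32/5)⁴)/(360·16·20000) = -8178688/29296875 m
Load 2 — applied couple M₀=11 kN·m at a=16/3 m (b=L-a=32/3):
  y_2 = (M₀x³/(6L)-M₀(x-a)²/2+C₁x)/EI  [x>a] with C₁=M₀(3b²-L²)/(6L)=88/9 = (11·(32/5)³/(6·16)-11·((32/5)-(16/3))²/2+(88/9)·(32/5))/20000 = 1012/234375 m
Load 3 — uniform load w=-10 kN/m over full span:
  y_3 = -wx(L³-2Lx²+x³)/(24EI) = -(-10)·(32/5)·(16³-2·16·(32/5)²+(32/5)³)/(24·20000) = 31744/78125 m
Load 4 — applied couple M₀=17 kN·m at a=32/3 m (b=L-a=16/3):
  y_4 = (M₀x³/(6L)+C₁x)/EI  [x≤a] with C₁=M₀(3b²-L²)/(6L)=-272/9 = (17·(32/5)³/(6·16)+(-272/9)·(32/5))/20000 = -5168/703125 m
Superposition: y = Σ y_i = 10909436/87890625 m ≈ 0.124125 m

y(32/5) = 10909436/87890625 m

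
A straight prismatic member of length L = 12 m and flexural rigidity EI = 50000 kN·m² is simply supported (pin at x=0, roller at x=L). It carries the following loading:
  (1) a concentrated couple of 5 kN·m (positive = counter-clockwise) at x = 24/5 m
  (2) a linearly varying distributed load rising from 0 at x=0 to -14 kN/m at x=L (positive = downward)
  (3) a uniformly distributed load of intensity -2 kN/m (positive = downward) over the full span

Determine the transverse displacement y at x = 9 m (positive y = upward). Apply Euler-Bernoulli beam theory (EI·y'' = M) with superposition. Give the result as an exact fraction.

y(9) = 144333/4000000 m

Load 1 — applied couple M₀=5 kN·m at a=24/5 m (b=L-a=36/5):
  y_1 = (M₀x³/(6L)-M₀(x-a)²/2+C₁x)/EI  [x>a] with C₁=M₀(3b²-L²)/(6L)=4/5 = (5·9³/(6·12)-5·(9-(24/5))²/2+(4/5)·9)/50000 = 549/2000000 m
Load 2 — triangular load w₀=-14 kN/m (0→w₀ over full span):
  y_2 = -w₀x(7L⁴-10L²x²+3x⁴)/(360LEI) = -(-14)·9·(7·12⁴-10·12²·9²+3·9⁴)/(360·12·50000) = 22491/800000 m
Load 3 — uniform load w=-2 kN/m over full span:
  y_3 = -wx(L³-2Lx²+x³)/(24EI) = -(-2)·9·(12³-2·12·9²+9³)/(24·50000) = 1539/200000 m
Superposition: y = Σ y_i = 144333/4000000 m ≈ 0.036083 m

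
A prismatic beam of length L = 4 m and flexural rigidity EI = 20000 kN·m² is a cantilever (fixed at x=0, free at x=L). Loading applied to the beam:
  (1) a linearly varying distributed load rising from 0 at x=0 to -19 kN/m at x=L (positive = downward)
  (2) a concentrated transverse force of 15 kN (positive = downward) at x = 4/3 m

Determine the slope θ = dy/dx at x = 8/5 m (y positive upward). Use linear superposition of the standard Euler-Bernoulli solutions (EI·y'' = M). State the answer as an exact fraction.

Load 1 — triangular load w₀=-19 kN/m (0→w₀ over full span):
  θ_1 = (w₀Lx²/4-w₀L²x/3-w₀x⁴/(24L))/EI = ((-19)·4·(8/5)²/4-(-19)·4²·(8/5)/3-(-19)·(8/5)⁴/(24·4))/20000 = 2242/390625 rad
Load 2 — point force P=15 kN at a=4/3 m (b=L-a=8/3):
  θ_2 = -Pa²/(2EI)  [x>a] = -15·(4/3)²/(2·20000) = -1/1500 rad
Superposition: θ = Σ θ_i = 23779/4687500 rad ≈ 0.005073 rad

θ(8/5) = 23779/4687500 rad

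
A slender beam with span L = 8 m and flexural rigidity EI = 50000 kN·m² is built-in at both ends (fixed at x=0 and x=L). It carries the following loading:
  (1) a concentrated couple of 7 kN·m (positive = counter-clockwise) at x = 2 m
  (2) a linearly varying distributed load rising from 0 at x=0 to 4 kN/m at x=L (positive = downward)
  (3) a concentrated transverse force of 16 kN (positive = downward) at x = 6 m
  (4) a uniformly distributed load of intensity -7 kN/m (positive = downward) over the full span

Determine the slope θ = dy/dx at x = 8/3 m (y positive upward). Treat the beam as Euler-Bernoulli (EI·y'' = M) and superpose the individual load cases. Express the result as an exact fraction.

θ(8/3) = 12883/60750000 rad

Load 1 — applied couple M₀=7 kN·m at a=2 m (b=L-a=6):
  θ_1 = (R_Ax²/2 - M_Ax - M₀(x-a))/EI  [x>a] with R_A=63/64, M_A=-21/16 = ((63/64)·(8/3)²/2 - (-21/16)·(8/3) - 7·((8/3)-2))/50000 = 7/150000 rad
Load 2 — triangular load w₀=4 kN/m (0→w₀ over full span):
  θ_2 = -w₀(2x(L-x)(L-2x)(x+2L)+x²(L-x)²)/(120LEI) = -4·(2·(8/3)·(8-(8/3))·(8-2·(8/3))·((8/3)+2·8)+(8/3)²·(8-(8/3))²)/(120·8·50000) = -512/3796875 rad
Load 3 — point force P=16 kN at a=6 m (b=L-a=2):
  θ_3 = -Pb²x(2aL-(3a+b)x)/(2L³EI)  [x≤a] = -16·2²·(8/3)·(2·6·8-(3·6+2)·(8/3))/(2·8³·50000) = -4/28125 rad
Load 4 — uniform load w=-7 kN/m over full span:
  θ_4 = -wx(L-x)(L-2x)/(12EI) = -(-7)·(8/3)·(8-(8/3))·(8-2·(8/3))/(12·50000) = 112/253125 rad
Superposition: θ = Σ θ_i = 12883/60750000 rad ≈ 0.000212 rad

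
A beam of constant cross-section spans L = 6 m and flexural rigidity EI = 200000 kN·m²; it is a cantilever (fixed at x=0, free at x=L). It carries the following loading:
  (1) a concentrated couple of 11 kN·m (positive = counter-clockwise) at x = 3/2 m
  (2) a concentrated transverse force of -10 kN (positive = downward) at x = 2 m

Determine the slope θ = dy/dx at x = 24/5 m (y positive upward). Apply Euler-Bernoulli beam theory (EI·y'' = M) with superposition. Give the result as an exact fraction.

θ(24/5) = 73/400000 rad

Load 1 — applied couple M₀=11 kN·m at a=3/2 m (b=L-a=9/2):
  θ_1 = M₀a/EI  [x>a] = 11·(3/2)/200000 = 33/400000 rad
Load 2 — point force P=-10 kN at a=2 m (b=L-a=4):
  θ_2 = -Pa²/(2EI)  [x>a] = -(-10)·2²/(2·200000) = 1/10000 rad
Superposition: θ = Σ θ_i = 73/400000 rad ≈ 0.000182 rad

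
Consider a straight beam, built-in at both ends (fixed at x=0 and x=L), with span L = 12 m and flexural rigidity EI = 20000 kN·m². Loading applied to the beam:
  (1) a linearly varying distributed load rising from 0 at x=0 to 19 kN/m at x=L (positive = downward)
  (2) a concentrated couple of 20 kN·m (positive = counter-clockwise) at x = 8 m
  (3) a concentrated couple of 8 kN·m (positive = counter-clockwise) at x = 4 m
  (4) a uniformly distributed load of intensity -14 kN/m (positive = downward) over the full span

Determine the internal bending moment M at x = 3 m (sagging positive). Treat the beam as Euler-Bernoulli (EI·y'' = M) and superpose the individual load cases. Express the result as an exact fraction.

Load 1 — triangular load w₀=19 kN/m (0→w₀ over full span):
  M_1 = 3w₀Lx/20 - w₀L²/30 - w₀x³/(6L) = 3·19·12·3/20 - 19·12²/30 - 19·3³/(6·12) = 171/40 kN·m
Load 2 — applied couple M₀=20 kN·m at a=8 m (b=L-a=4):
  M_2 = R_Ax - M_A  [x≤a] with R_A=20/9, M_A=20/3 = (20/9)·3 - (20/3) = 0 kN·m
Load 3 — applied couple M₀=8 kN·m at a=4 m (b=L-a=8):
  M_3 = R_Ax - M_A  [x≤a] with R_A=8/9, M_A=0 = (8/9)·3 - 0 = 8/3 kN·m
Load 4 — uniform load w=-14 kN/m over full span:
  M_4 = wLx/2 - wL²/12 - wx²/2 = (-14)·12·3/2 - (-14)·12²/12 - (-14)·3²/2 = -21 kN·m
Superposition: M = Σ M_i = -1687/120 kN·m ≈ -14.058333 kN·m

M(3) = -1687/120 kN·m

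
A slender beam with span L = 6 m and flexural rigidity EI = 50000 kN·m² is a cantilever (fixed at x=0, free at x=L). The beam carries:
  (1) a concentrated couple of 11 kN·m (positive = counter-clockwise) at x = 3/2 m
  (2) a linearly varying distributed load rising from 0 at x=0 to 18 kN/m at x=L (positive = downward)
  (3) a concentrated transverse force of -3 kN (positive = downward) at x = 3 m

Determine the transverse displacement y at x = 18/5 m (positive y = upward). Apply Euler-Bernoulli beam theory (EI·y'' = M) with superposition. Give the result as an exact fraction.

y(18/5) = -114095943/6250000000 m

Load 1 — applied couple M₀=11 kN·m at a=3/2 m (b=L-a=9/2):
  y_1 = M₀a(2x-a)/(2EI)  [x>a] = 11·(3/2)·(2·(18/5)-(3/2))/(2·50000) = 1881/2000000 m
Load 2 — triangular load w₀=18 kN/m (0→w₀ over full span):
  y_2 = (w₀Lx³/12-w₀L²x²/6-w₀x⁵/(120L))/EI = (18·6·(18/5)³/12-18·6²·(18/5)²/6-18·(18/5)⁵/(120·6))/50000 = -3886299/195312500 m
Load 3 — point force P=-3 kN at a=3 m (b=L-a=3):
  y_3 = -Pa²(3x-a)/(6EI)  [x>a] = -(-3)·3²·(3·(18/5)-3)/(6·50000) = 351/500000 m
Superposition: y = Σ y_i = -114095943/6250000000 m ≈ -0.018255 m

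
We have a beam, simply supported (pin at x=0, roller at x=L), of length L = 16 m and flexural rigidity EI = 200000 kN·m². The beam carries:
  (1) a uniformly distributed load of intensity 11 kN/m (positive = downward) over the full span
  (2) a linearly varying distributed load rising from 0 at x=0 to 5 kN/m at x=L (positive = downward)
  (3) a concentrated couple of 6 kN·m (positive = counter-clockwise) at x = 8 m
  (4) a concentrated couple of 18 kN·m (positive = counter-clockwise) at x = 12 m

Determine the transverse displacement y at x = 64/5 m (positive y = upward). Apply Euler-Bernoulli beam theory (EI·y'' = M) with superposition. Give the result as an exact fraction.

y(64/5) = -4106023/117187500 m

Load 1 — uniform load w=11 kN/m over full span:
  y_1 = -wx(L³-2Lx²+x³)/(24EI) = -11·(64/5)·(16³-2·16·(64/5)²+(64/5)³)/(24·200000) = -163328/5859375 m
Load 2 — triangular load w₀=5 kN/m (0→w₀ over full span):
  y_2 = -w₀x(7L⁴-10L²x²+3x⁴)/(360LEI) = -5·(64/5)·(7·16⁴-10·16²·(64/5)²+3·(64/5)⁴)/(360·16·200000) = -65024/9765625 m
Load 3 — applied couple M₀=6 kN·m at a=8 m (b=L-a=8):
  y_3 = (M₀x³/(6L)-M₀(x-a)²/2+C₁x)/EI  [x>a] with C₁=M₀(3b²-L²)/(6L)=-4 = (6·(64/5)³/(6·16)-6·((64/5)-8)²/2+(-4)·(64/5))/200000 = 21/390625 m
Load 4 — applied couple M₀=18 kN·m at a=12 m (b=L-a=4):
  y_4 = (M₀x³/(6L)-M₀(x-a)²/2+C₁x)/EI  [x>a] with C₁=M₀(3b²-L²)/(6L)=-39 = (18·(64/5)³/(6·16)-18·((64/5)-12)²/2+(-39)·(64/5))/200000 = -873/1562500 m
Superposition: y = Σ y_i = -4106023/117187500 m ≈ -0.035038 m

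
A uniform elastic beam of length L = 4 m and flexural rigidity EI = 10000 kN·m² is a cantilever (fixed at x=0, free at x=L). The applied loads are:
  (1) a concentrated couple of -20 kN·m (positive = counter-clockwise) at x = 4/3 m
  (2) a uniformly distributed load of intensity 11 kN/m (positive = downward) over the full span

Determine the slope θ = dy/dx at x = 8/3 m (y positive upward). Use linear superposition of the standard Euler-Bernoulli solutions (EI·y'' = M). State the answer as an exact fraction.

θ(8/3) = -707/50625 rad

Load 1 — applied couple M₀=-20 kN·m at a=4/3 m (b=L-a=8/3):
  θ_1 = M₀a/EI  [x>a] = (-20)·(4/3)/10000 = -1/375 rad
Load 2 — uniform load w=11 kN/m over full span:
  θ_2 = -wx(x²-3Lx+3L²)/(6EI) = -11·(8/3)·((8/3)²-3·4·(8/3)+3·4²)/(6·10000) = -572/50625 rad
Superposition: θ = Σ θ_i = -707/50625 rad ≈ -0.013965 rad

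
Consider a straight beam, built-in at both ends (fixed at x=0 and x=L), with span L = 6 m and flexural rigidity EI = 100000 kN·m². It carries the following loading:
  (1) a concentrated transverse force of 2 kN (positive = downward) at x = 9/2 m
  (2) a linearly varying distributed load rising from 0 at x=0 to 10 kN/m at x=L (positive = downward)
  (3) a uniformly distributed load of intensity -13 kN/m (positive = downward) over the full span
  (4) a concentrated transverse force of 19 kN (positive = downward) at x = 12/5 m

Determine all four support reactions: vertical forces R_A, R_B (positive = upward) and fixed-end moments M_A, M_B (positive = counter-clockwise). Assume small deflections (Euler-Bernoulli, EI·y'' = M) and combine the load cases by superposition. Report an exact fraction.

Load 1 — point force P=2 kN at a=9/2 m (b=L-a=3/2):
  R_A = Pb²(3a+b)/L³ = 2·(3/2)²·(3·(9/2)+(3/2))/6³ = 5/16 kN
  M_A = Pab²/L² = 2·(9/2)·(3/2)²/6² = 9/16 kN·m
  R_B = Pa²(a+3b)/L³ = 2·(9/2)²·((9/2)+3·(3/2))/6³ = 27/16 kN
  M_B = -Pa²b/L² = -2·(9/2)²·(3/2)/6² = -27/16 kN·m
Load 2 — triangular load w₀=10 kN/m (0→w₀ over full span):
  R_A = 3w₀L/20 = 3·10·6/20 = 9 kN
  M_A = w₀L²/30 = 10·6²/30 = 12 kN·m
  R_B = 7w₀L/20 = 7·10·6/20 = 21 kN
  M_B = -w₀L²/20 = -10·6²/20 = -18 kN·m
Load 3 — uniform load w=-13 kN/m over full span:
  R_A = wL/2 = (-13)·6/2 = -39 kN
  M_A = wL²/12 = (-13)·6²/12 = -39 kN·m
  R_B = wL/2 = (-13)·6/2 = -39 kN
  M_B = -wL²/12 = -(-13)·6²/12 = 39 kN·m
Load 4 — point force P=19 kN at a=12/5 m (b=L-a=18/5):
  R_A = Pb²(3a+b)/L³ = 19·(18/5)²·(3·(12/5)+(18/5))/6³ = 1539/125 kN
  M_A = Pab²/L² = 19·(12/5)·(18/5)²/6² = 2052/125 kN·m
  R_B = Pa²(a+3b)/L³ = 19·(12/5)²·((12/5)+3·(18/5))/6³ = 836/125 kN
  M_B = -Pa²b/L² = -19·(12/5)²·(18/5)/6² = -1368/125 kN·m
Superposition: R_A = -34751/2000 kN, M_A = -20043/2000 kN·m, R_B = -19249/2000 kN, M_B = 16737/2000 kN·m

R_A = -34751/2000 kN, M_A = -20043/2000 kN·m, R_B = -19249/2000 kN, M_B = 16737/2000 kN·m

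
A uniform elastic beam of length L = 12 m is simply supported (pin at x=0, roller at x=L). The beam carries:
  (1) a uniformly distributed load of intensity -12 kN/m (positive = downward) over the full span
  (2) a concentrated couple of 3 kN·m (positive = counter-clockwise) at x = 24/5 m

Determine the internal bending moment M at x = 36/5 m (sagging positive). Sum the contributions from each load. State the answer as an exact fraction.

M(36/5) = -5214/25 kN·m

Load 1 — uniform load w=-12 kN/m over full span:
  M_1 = wx(L-x)/2 = (-12)·(36/5)·(12-(36/5))/2 = -5184/25 kN·m
Load 2 — applied couple M₀=3 kN·m at a=24/5 m (b=L-a=36/5):
  M_2 = M₀x/L - M₀  [x>a] = 3·(36/5)/12 - 3 = -6/5 kN·m
Superposition: M = Σ M_i = -5214/25 kN·m ≈ -208.560000 kN·m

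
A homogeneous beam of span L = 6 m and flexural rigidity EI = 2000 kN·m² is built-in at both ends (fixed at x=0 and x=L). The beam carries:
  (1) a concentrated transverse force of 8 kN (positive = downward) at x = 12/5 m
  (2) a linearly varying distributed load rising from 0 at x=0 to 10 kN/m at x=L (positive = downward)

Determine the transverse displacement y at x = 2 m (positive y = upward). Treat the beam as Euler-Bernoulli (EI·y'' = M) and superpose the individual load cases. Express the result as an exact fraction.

Load 1 — point force P=8 kN at a=12/5 m (b=L-a=18/5):
  y_1 = -Pb²x²(3aL-(3a+b)x)/(6L³EI)  [x≤a] = -8·(18/5)²·2²·(3·(12/5)·6-(3·(12/5)+(18/5))·2)/(6·6³·2000) = -54/15625 m
Load 2 — triangular load w₀=10 kN/m (0→w₀ over full span):
  y_2 = -w₀x²(L-x)²(x+2L)/(120LEI) = -10·2²·(6-2)²·(2+2·6)/(120·6·2000) = -7/1125 m
Superposition: y = Σ y_i = -1361/140625 m ≈ -0.009678 m

y(2) = -1361/140625 m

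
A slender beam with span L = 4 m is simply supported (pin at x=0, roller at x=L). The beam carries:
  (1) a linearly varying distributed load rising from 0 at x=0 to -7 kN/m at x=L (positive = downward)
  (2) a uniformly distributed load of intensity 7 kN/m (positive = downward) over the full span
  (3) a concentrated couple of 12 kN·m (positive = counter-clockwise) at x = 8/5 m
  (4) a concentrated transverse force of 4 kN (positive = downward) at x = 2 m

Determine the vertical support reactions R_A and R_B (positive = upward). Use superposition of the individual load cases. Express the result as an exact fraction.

R_A = 43/3 kN, R_B = 11/3 kN

Load 1 — triangular load w₀=-7 kN/m (0→w₀ over full span):
  R_A = w₀L/6 = (-7)·4/6 = -14/3 kN
  R_B = w₀L/3 = (-7)·4/3 = -28/3 kN
Load 2 — uniform load w=7 kN/m over full span:
  R_A = wL/2 = 7·4/2 = 14 kN
  R_B = wL/2 = 7·4/2 = 14 kN
Load 3 — applied couple M₀=12 kN·m at a=8/5 m (b=L-a=12/5):
  R_A = M₀/L = 12/4 = 3 kN
  R_B = -M₀/L = -12/4 = -3 kN
Load 4 — point force P=4 kN at a=2 m (b=L-a=2):
  R_A = Pb/L = 4·2/4 = 2 kN
  R_B = Pa/L = 4·2/4 = 2 kN
Superposition: R_A = 43/3 kN, R_B = 11/3 kN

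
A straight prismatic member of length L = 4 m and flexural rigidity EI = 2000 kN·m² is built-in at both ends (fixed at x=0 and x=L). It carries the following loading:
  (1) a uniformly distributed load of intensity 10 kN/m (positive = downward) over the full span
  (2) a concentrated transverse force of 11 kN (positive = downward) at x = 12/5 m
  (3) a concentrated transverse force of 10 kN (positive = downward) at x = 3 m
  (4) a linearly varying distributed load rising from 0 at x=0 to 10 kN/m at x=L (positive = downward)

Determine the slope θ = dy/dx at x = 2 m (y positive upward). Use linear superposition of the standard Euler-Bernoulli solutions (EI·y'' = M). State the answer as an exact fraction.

Load 1 — uniform load w=10 kN/m over full span:
  θ_1 = -wx(L-x)(L-2x)/(12EI) = -10·2·(4-2)·(4-2·2)/(12·2000) = 0 rad
Load 2 — point force P=11 kN at a=12/5 m (b=L-a=8/5):
  θ_2 = -Pb²x(2aL-(3a+b)x)/(2L³EI)  [x≤a] = -11·(8/5)²·2·(2·(12/5)·4-(3·(12/5)+(8/5))·2)/(2·4³·2000) = -11/31250 rad
Load 3 — point force P=10 kN at a=3 m (b=L-a=1):
  θ_3 = -Pb²x(2aL-(3a+b)x)/(2L³EI)  [x≤a] = -10·1²·2·(2·3·4-(3·3+1)·2)/(2·4³·2000) = -1/3200 rad
Load 4 — triangular load w₀=10 kN/m (0→w₀ over full span):
  θ_4 = -w₀(2x(L-x)(L-2x)(x+2L)+x²(L-x)²)/(120LEI) = -10·(2·2·(4-2)·(4-2·2)·(2+2·4)+2²·(4-2)²)/(120·4·2000) = -1/6000 rad
Superposition: θ = Σ θ_i = -4987/6000000 rad ≈ -0.000831 rad

θ(2) = -4987/6000000 rad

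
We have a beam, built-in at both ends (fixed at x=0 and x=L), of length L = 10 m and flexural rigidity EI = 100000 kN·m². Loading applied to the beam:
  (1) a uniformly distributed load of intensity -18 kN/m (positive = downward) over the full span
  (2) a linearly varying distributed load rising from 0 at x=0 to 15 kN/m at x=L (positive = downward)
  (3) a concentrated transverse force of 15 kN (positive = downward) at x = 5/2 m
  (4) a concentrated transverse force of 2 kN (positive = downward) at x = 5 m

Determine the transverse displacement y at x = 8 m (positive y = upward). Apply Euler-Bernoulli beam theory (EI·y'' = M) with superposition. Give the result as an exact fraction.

Load 1 — uniform load w=-18 kN/m over full span:
  y_1 = -wx²(L-x)²/(24EI) = -(-18)·8²·(10-8)²/(24·100000) = 6/3125 m
Load 2 — triangular load w₀=15 kN/m (0→w₀ over full span):
  y_2 = -w₀x²(L-x)²(x+2L)/(120LEI) = -15·8²·(10-8)²·(8+2·10)/(120·10·100000) = -14/15625 m
Load 3 — point force P=15 kN at a=5/2 m (b=L-a=15/2):
  y_3 = -Pa²(L-x)²(3bL-(3b+a)(L-x))/(6L³EI)  [x>a] = -15·(5/2)²·(10-8)²·(3·(15/2)·10-(3·(15/2)+(5/2))·(10-8))/(6·10³·100000) = -7/64000 m
Load 4 — point force P=2 kN at a=5 m (b=L-a=5):
  y_4 = -Pa²(L-x)²(3bL-(3b+a)(L-x))/(6L³EI)  [x>a] = -2·5²·(10-8)²·(3·5·10-(3·5+5)·(10-8))/(6·10³·100000) = -11/300000 m
Superposition: y = Σ y_i = 21071/24000000 m ≈ 0.000878 m

y(8) = 21071/24000000 m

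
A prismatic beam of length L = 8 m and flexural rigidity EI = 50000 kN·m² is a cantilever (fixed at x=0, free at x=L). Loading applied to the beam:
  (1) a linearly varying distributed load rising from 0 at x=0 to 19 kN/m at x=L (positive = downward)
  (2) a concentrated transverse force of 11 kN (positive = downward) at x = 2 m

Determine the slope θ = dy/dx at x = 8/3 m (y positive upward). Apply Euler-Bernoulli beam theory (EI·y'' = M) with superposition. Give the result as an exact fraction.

Load 1 — triangular load w₀=19 kN/m (0→w₀ over full span):
  θ_1 = (w₀Lx²/4-w₀L²x/3-w₀x⁴/(24L))/EI = (19·8·(8/3)²/4-19·8²·(8/3)/3-19·(8/3)⁴/(24·8))/50000 = -12388/759375 rad
Load 2 — point force P=11 kN at a=2 m (b=L-a=6):
  θ_2 = -Pa²/(2EI)  [x>a] = -11·2²/(2·50000) = -11/25000 rad
Superposition: θ = Σ θ_i = -101777/6075000 rad ≈ -0.016753 rad

θ(8/3) = -101777/6075000 rad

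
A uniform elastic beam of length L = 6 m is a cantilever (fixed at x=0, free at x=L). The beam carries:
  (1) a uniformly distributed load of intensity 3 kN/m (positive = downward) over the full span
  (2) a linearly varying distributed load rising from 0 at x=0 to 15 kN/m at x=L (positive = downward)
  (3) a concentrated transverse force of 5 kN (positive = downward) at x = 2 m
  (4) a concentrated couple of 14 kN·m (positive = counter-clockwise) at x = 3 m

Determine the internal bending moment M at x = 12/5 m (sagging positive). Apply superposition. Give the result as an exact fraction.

M(12/5) = -416/5 kN·m

Load 1 — uniform load w=3 kN/m over full span:
  M_1 = -w(L-x)²/2 = -3·(6-(12/5))²/2 = -486/25 kN·m
Load 2 — triangular load w₀=15 kN/m (0→w₀ over full span):
  M_2 = w₀Lx/2 - w₀L²/3 - w₀x³/(6L) = 15·6·(12/5)/2 - 15·6²/3 - 15·(12/5)³/(6·6) = -1944/25 kN·m
Load 3 — point force P=5 kN at a=2 m (b=L-a=4):
  M_3 = 0  [x>a] = 0 kN·m
Load 4 — applied couple M₀=14 kN·m at a=3 m (b=L-a=3):
  M_4 = M₀  [x≤a] = 14 = 14 kN·m
Superposition: M = Σ M_i = -416/5 kN·m ≈ -83.200000 kN·m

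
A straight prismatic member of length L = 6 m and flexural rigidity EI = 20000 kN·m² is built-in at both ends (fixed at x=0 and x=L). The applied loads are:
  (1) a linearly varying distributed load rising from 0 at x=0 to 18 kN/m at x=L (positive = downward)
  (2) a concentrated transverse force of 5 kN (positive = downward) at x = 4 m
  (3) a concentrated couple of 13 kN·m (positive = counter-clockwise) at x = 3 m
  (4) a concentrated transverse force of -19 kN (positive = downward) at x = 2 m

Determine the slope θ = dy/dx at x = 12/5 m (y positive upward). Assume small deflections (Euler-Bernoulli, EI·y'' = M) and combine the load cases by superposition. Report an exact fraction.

Load 1 — triangular load w₀=18 kN/m (0→w₀ over full span):
  θ_1 = -w₀(2x(L-x)(L-2x)(x+2L)+x²(L-x)²)/(120LEI) = -18·(2·(12/5)·(6-(12/5))·(6-2·(12/5))·((12/5)+2·6)+(12/5)²·(6-(12/5))²)/(120·6·20000) = -729/1562500 rad
Load 2 — point force P=5 kN at a=4 m (b=L-a=2):
  θ_2 = -Pb²x(2aL-(3a+b)x)/(2L³EI)  [x≤a] = -5·2²·(12/5)·(2·4·6-(3·4+2)·(12/5))/(2·6³·20000) = -1/12500 rad
Load 3 — applied couple M₀=13 kN·m at a=3 m (b=L-a=3):
  θ_3 = (R_Ax²/2 - M_Ax)/EI  [x≤a] with R_A=13/4, M_A=13/4 = ((13/4)·(12/5)²/2 - (13/4)·(12/5))/20000 = 39/500000 rad
Load 4 — point force P=-19 kN at a=2 m (b=L-a=4):
  θ_4 = Pa²(L-x)(2bL-(3b+a)(L-x))/(2L³EI)  [x>a] = (-19)·2²·(6-(12/5))·(2·4·6-(3·4+2)·(6-(12/5)))/(2·6³·20000) = 19/250000 rad
Superposition: θ = Σ θ_i = -4907/12500000 rad ≈ -0.000393 rad

θ(12/5) = -4907/12500000 rad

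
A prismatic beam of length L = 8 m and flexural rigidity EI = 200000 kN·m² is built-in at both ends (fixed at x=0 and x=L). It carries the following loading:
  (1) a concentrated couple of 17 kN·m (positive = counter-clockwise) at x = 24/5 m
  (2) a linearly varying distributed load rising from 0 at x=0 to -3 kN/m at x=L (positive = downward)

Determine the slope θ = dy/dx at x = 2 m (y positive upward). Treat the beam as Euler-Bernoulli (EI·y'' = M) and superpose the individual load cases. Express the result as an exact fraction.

θ(2) = 109/20000000 rad

Load 1 — applied couple M₀=17 kN·m at a=24/5 m (b=L-a=16/5):
  θ_1 = (R_Ax²/2 - M_Ax)/EI  [x≤a] with R_A=153/50, M_A=136/25 = ((153/50)·2²/2 - (136/25)·2)/200000 = -119/5000000 rad
Load 2 — triangular load w₀=-3 kN/m (0→w₀ over full span):
  θ_2 = -w₀(2x(L-x)(L-2x)(x+2L)+x²(L-x)²)/(120LEI) = -(-3)·(2·2·(8-2)·(8-2·2)·(2+2·8)+2²·(8-2)²)/(120·8·200000) = 117/4000000 rad
Superposition: θ = Σ θ_i = 109/20000000 rad ≈ 0.000005 rad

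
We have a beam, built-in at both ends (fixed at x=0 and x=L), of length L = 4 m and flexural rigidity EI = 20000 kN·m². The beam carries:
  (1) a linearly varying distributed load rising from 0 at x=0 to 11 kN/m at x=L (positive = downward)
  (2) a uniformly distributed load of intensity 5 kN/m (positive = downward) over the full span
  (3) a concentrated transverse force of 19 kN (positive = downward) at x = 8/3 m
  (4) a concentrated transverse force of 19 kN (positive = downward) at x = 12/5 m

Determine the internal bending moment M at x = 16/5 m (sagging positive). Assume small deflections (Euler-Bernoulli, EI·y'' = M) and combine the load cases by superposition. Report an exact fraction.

Load 1 — triangular load w₀=11 kN/m (0→w₀ over full span):
  M_1 = 3w₀Lx/20 - w₀L²/30 - w₀x³/(6L) = 3·11·4·(16/5)/20 - 11·4²/30 - 11·(16/5)³/(6·4) = 88/375 kN·m
Load 2 — uniform load w=5 kN/m over full span:
  M_2 = wLx/2 - wL²/12 - wx²/2 = 5·4·(16/5)/2 - 5·4²/12 - 5·(16/5)²/2 = -4/15 kN·m
Load 3 — point force P=19 kN at a=8/3 m (b=L-a=4/3):
  M_3 = Pa²(a+3b)(L-x)/L³ - Pa²b/L²  [x>a] = 19·(8/3)²·((8/3)+3·(4/3))·(4-(16/5))/4³ - 19·(8/3)²·(4/3)/4² = 0 kN·m
Load 4 — point force P=19 kN at a=12/5 m (b=L-a=8/5):
  M_4 = Pa²(a+3b)(L-x)/L³ - Pa²b/L²  [x>a] = 19·(12/5)²·((12/5)+3·(8/5))·(4-(16/5))/4³ - 19·(12/5)²·(8/5)/4² = -684/625 kN·m
Superposition: M = Σ M_i = -704/625 kN·m ≈ -1.126400 kN·m

M(16/5) = -704/625 kN·m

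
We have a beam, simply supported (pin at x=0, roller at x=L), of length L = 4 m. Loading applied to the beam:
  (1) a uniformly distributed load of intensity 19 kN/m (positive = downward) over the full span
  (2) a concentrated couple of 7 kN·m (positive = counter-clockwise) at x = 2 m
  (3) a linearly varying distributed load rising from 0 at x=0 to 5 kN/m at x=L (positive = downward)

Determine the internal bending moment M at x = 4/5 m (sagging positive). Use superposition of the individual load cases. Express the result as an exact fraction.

Load 1 — uniform load w=19 kN/m over full span:
  M_1 = wx(L-x)/2 = 19·(4/5)·(4-(4/5))/2 = 608/25 kN·m
Load 2 — applied couple M₀=7 kN·m at a=2 m (b=L-a=2):
  M_2 = M₀x/L  [x≤a] = 7·(4/5)/4 = 7/5 kN·m
Load 3 — triangular load w₀=5 kN/m (0→w₀ over full span):
  M_3 = w₀Lx/6 - w₀x³/(6L) = 5·4·(4/5)/6 - 5·(4/5)³/(6·4) = 64/25 kN·m
Superposition: M = Σ M_i = 707/25 kN·m ≈ 28.280000 kN·m

M(4/5) = 707/25 kN·m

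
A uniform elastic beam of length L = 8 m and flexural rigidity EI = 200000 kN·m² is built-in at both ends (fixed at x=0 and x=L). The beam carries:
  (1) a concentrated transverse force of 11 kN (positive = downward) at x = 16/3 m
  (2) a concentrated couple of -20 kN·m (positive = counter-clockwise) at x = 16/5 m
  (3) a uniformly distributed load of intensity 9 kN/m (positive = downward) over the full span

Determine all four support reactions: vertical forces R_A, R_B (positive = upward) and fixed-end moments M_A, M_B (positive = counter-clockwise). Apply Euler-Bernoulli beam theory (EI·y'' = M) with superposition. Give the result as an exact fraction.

Load 1 — point force P=11 kN at a=16/3 m (b=L-a=8/3):
  R_A = Pb²(3a+b)/L³ = 11·(8/3)²·(3·(16/3)+(8/3))/8³ = 77/27 kN
  M_A = Pab²/L² = 11·(16/3)·(8/3)²/8² = 176/27 kN·m
  R_B = Pa²(a+3b)/L³ = 11·(16/3)²·((16/3)+3·(8/3))/8³ = 220/27 kN
  M_B = -Pa²b/L² = -11·(16/3)²·(8/3)/8² = -352/27 kN·m
Load 2 — applied couple M₀=-20 kN·m at a=16/5 m (b=L-a=24/5):
  R_A = 6M₀ab/L³ = 6·(-20)·(16/5)·(24/5)/8³ = -18/5 kN
  M_A = M₀b(2a-b)/L² = (-20)·(24/5)·(2·(16/5)-(24/5))/8² = -12/5 kN·m
  R_B = -6M₀ab/L³ = -6·(-20)·(16/5)·(24/5)/8³ = 18/5 kN
  M_B = M₀a(2b-a)/L² = (-20)·(16/5)·(2·(24/5)-(16/5))/8² = -32/5 kN·m
Load 3 — uniform load w=9 kN/m over full span:
  R_A = wL/2 = 9·8/2 = 36 kN
  M_A = wL²/12 = 9·8²/12 = 48 kN·m
  R_B = wL/2 = 9·8/2 = 36 kN
  M_B = -wL²/12 = -9·8²/12 = -48 kN·m
Superposition: R_A = 4759/135 kN, M_A = 7036/135 kN·m, R_B = 6446/135 kN, M_B = -9104/135 kN·m

R_A = 4759/135 kN, M_A = 7036/135 kN·m, R_B = 6446/135 kN, M_B = -9104/135 kN·m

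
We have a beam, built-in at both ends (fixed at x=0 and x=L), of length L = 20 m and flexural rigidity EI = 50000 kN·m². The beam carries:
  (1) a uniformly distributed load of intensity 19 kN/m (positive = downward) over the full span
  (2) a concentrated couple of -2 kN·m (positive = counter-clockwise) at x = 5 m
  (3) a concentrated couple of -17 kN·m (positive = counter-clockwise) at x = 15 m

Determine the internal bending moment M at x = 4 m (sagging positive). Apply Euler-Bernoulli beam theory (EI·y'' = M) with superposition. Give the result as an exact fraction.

M(4) = -5921/240 kN·m

Load 1 — uniform load w=19 kN/m over full span:
  M_1 = wLx/2 - wL²/12 - wx²/2 = 19·20·4/2 - 19·20²/12 - 19·4²/2 = -76/3 kN·m
Load 2 — applied couple M₀=-2 kN·m at a=5 m (b=L-a=15):
  M_2 = R_Ax - M_A  [x≤a] with R_A=-9/80, M_A=3/8 = (-9/80)·4 - (3/8) = -33/40 kN·m
Load 3 — applied couple M₀=-17 kN·m at a=15 m (b=L-a=5):
  M_3 = R_Ax - M_A  [x≤a] with R_A=-153/160, M_A=-85/16 = (-153/160)·4 - (-85/16) = 119/80 kN·m
Superposition: M = Σ M_i = -5921/240 kN·m ≈ -24.670833 kN·m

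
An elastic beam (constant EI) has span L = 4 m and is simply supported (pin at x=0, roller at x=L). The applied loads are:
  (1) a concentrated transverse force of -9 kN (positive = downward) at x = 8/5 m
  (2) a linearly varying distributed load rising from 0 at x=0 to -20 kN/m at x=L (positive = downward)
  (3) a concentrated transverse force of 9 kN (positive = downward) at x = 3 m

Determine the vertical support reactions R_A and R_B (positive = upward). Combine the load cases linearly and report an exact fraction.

R_A = -989/60 kN, R_B = -1411/60 kN

Load 1 — point force P=-9 kN at a=8/5 m (b=L-a=12/5):
  R_A = Pb/L = (-9)·(12/5)/4 = -27/5 kN
  R_B = Pa/L = (-9)·(8/5)/4 = -18/5 kN
Load 2 — triangular load w₀=-20 kN/m (0→w₀ over full span):
  R_A = w₀L/6 = (-20)·4/6 = -40/3 kN
  R_B = w₀L/3 = (-20)·4/3 = -80/3 kN
Load 3 — point force P=9 kN at a=3 m (b=L-a=1):
  R_A = Pb/L = 9·1/4 = 9/4 kN
  R_B = Pa/L = 9·3/4 = 27/4 kN
Superposition: R_A = -989/60 kN, R_B = -1411/60 kN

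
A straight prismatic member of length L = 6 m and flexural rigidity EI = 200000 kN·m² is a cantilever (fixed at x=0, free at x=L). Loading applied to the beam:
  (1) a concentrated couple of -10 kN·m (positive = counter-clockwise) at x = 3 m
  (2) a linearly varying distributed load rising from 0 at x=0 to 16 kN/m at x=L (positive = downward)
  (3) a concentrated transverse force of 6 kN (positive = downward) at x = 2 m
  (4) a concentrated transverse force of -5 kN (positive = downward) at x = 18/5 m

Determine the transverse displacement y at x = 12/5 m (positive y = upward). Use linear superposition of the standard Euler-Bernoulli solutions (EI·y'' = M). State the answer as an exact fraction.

Load 1 — applied couple M₀=-10 kN·m at a=3 m (b=L-a=3):
  y_1 = M₀x²/(2EI)  [x≤a] = (-10)·(12/5)²/(2·200000) = -9/62500 m
Load 2 — triangular load w₀=16 kN/m (0→w₀ over full span):
  y_2 = (w₀Lx³/12-w₀L²x²/6-w₀x⁵/(120L))/EI = (16·6·(12/5)³/12-16·6²·(12/5)²/6-16·(12/5)⁵/(120·6))/200000 = -108432/48828125 m
Load 3 — point force P=6 kN at a=2 m (b=L-a=4):
  y_3 = -Pa²(3x-a)/(6EI)  [x>a] = -6·2²·(3·(12/5)-2)/(6·200000) = -13/125000 m
Load 4 — point force P=-5 kN at a=18/5 m (b=L-a=12/5):
  y_4 = -Px²(3a-x)/(6EI)  [x≤a] = -(-5)·(12/5)²·(3·(18/5)-(12/5))/(6·200000) = 63/312500 m
Superposition: y = Σ y_i = -885581/390625000 m ≈ -0.002267 m

y(12/5) = -885581/390625000 m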